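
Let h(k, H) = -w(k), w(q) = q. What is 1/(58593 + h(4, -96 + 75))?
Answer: 1/58589 ≈ 1.7068e-5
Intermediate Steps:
h(k, H) = -k
1/(58593 + h(4, -96 + 75)) = 1/(58593 - 1*4) = 1/(58593 - 4) = 1/58589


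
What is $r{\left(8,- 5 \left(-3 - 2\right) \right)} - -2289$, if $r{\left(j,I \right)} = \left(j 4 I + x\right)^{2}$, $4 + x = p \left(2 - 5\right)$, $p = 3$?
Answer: $621658$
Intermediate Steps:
$x = -13$ ($x = -4 + 3 \left(2 - 5\right) = -4 + 3 \left(-3\right) = -4 - 9 = -13$)
$r{\left(j,I \right)} = \left(-13 + 4 I j\right)^{2}$ ($r{\left(j,I \right)} = \left(j 4 I - 13\right)^{2} = \left(4 j I - 13\right)^{2} = \left(4 I j - 13\right)^{2} = \left(-13 + 4 I j\right)^{2}$)
$r{\left(8,- 5 \left(-3 - 2\right) \right)} - -2289 = \left(-13 + 4 \left(- 5 \left(-3 - 2\right)\right) 8\right)^{2} - -2289 = \left(-13 + 4 \left(\left(-5\right) \left(-5\right)\right) 8\right)^{2} + 2289 = \left(-13 + 4 \cdot 25 \cdot 8\right)^{2} + 2289 = \left(-13 + 800\right)^{2} + 2289 = 787^{2} + 2289 = 619369 + 2289 = 621658$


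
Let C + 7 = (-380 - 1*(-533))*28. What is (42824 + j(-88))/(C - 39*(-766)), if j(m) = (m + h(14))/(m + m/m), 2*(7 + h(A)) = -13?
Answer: 256951/204906 ≈ 1.2540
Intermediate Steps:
h(A) = -27/2 (h(A) = -7 + (1/2)*(-13) = -7 - 13/2 = -27/2)
C = 4277 (C = -7 + (-380 - 1*(-533))*28 = -7 + (-380 + 533)*28 = -7 + 153*28 = -7 + 4284 = 4277)
j(m) = (-27/2 + m)/(1 + m) (j(m) = (m - 27/2)/(m + m/m) = (-27/2 + m)/(m + 1) = (-27/2 + m)/(1 + m))
(42824 + j(-88))/(C - 39*(-766)) = (42824 + (-27/2 - 88)/(1 - 88))/(4277 - 39*(-766)) = (42824 - 203/2/(-87))/(4277 + 29874) = (42824 - 1/87*(-203/2))/34151 = (42824 + 7/6)*(1/34151) = (256951/6)*(1/34151) = 256951/204906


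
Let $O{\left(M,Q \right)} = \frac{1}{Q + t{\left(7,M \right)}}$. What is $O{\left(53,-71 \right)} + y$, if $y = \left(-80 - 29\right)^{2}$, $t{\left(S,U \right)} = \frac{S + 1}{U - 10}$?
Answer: $\frac{36177602}{3045} \approx 11881.0$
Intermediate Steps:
$t{\left(S,U \right)} = \frac{1 + S}{-10 + U}$
$O{\left(M,Q \right)} = \frac{1}{Q + \frac{8}{-10 + M}}$ ($O{\left(M,Q \right)} = \frac{1}{Q + \frac{1 + 7}{-10 + M}} = \frac{1}{Q + \frac{1}{-10 + M} 8} = \frac{1}{Q + \frac{8}{-10 + M}}$)
$y = 11881$ ($y = \left(-109\right)^{2} = 11881$)
$O{\left(53,-71 \right)} + y = \frac{-10 + 53}{8 - 71 \left(-10 + 53\right)} + 11881 = \frac{1}{8 - 3053} \cdot 43 + 11881 = \frac{1}{-3045} \cdot 43 + 11881 = \left(- \frac{1}{3045}\right) 43 + 11881 = - \frac{43}{3045} + 11881 = \frac{36177602}{3045}$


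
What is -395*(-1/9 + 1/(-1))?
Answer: 3950/9 ≈ 438.89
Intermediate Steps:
-395*(-1/9 + 1/(-1)) = -395*(-1*⅑ + 1*(-1)) = -395*(-⅑ - 1) = -395*(-10/9) = 3950/9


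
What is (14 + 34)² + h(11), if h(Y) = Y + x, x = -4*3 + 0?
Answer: 2303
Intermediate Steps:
x = -12 (x = -12 + 0 = -12)
h(Y) = -12 + Y (h(Y) = Y - 12 = -12 + Y)
(14 + 34)² + h(11) = (14 + 34)² + (-12 + 11) = 48² - 1 = 2304 - 1 = 2303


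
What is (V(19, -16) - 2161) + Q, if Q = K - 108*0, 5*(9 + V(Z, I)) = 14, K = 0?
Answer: -10836/5 ≈ -2167.2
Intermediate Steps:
V(Z, I) = -31/5 (V(Z, I) = -9 + (1/5)*14 = -9 + 14/5 = -31/5)
Q = 0 (Q = 0 - 108*0 = 0 - 18*0 = 0 + 0 = 0)
(V(19, -16) - 2161) + Q = (-31/5 - 2161) + 0 = -10836/5 + 0 = -10836/5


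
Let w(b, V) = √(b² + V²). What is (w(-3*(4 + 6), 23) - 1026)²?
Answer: (1026 - √1429)² ≈ 9.7654e+5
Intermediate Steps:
w(b, V) = √(V² + b²)
(w(-3*(4 + 6), 23) - 1026)² = (√(23² + (-3*(4 + 6))²) - 1026)² = (√(529 + (-3*10)²) - 1026)² = (√(529 + (-30)²) - 1026)² = (√(529 + 900) - 1026)² = (√1429 - 1026)² = (-1026 + √1429)²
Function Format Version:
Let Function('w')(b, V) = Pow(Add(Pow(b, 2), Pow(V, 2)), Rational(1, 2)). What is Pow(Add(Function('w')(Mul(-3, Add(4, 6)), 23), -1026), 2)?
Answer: Pow(Add(1026, Mul(-1, Pow(1429, Rational(1, 2)))), 2) ≈ 9.7654e+5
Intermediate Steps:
Function('w')(b, V) = Pow(Add(Pow(V, 2), Pow(b, 2)), Rational(1, 2))
Pow(Add(Function('w')(Mul(-3, Add(4, 6)), 23), -1026), 2) = Pow(Add(Pow(Add(Pow(23, 2), Pow(Mul(-3, Add(4, 6)), 2)), Rational(1, 2)), -1026), 2) = Pow(Add(Pow(Add(529, Pow(Mul(-3, 10), 2)), Rational(1, 2)), -1026), 2) = Pow(Add(Pow(Add(529, Pow(-30, 2)), Rational(1, 2)), -1026), 2) = Pow(Add(Pow(Add(529, 900), Rational(1, 2)), -1026), 2) = Pow(Add(Pow(1429, Rational(1, 2)), -1026), 2) = Pow(Add(-1026, Pow(1429, Rational(1, 2))), 2)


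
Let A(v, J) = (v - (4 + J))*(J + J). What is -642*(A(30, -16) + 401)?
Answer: 605406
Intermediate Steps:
A(v, J) = 2*J*(-4 + v - J) (A(v, J) = (v + (-4 - J))*(2*J) = (-4 + v - J)*(2*J) = 2*J*(-4 + v - J))
-642*(A(30, -16) + 401) = -642*(2*(-16)*(-4 + 30 - 1*(-16)) + 401) = -642*(2*(-16)*(-4 + 30 + 16) + 401) = -642*(2*(-16)*42 + 401) = -642*(-1344 + 401) = -642*(-943) = 605406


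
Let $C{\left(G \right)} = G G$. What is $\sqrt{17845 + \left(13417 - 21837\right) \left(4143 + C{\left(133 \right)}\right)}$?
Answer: $i \sqrt{183807595} \approx 13558.0 i$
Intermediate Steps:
$C{\left(G \right)} = G^{2}$
$\sqrt{17845 + \left(13417 - 21837\right) \left(4143 + C{\left(133 \right)}\right)} = \sqrt{17845 + \left(13417 - 21837\right) \left(4143 + 133^{2}\right)} = \sqrt{17845 - 8420 \left(4143 + 17689\right)} = \sqrt{17845 - 183825440} = \sqrt{-183807595} = i \sqrt{183807595}$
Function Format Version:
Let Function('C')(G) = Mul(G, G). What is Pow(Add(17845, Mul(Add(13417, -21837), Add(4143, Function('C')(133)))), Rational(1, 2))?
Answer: Mul(I, Pow(183807595, Rational(1, 2))) ≈ Mul(13558., I)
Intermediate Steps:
Function('C')(G) = Pow(G, 2)
Pow(Add(17845, Mul(Add(13417, -21837), Add(4143, Function('C')(133)))), Rational(1, 2)) = Pow(Add(17845, Mul(Add(13417, -21837), Add(4143, Pow(133, 2)))), Rational(1, 2)) = Pow(Add(17845, Mul(-8420, Add(4143, 17689))), Rational(1, 2)) = Pow(Add(17845, Mul(-8420, 21832)), Rational(1, 2)) = Pow(Add(17845, -183825440), Rational(1, 2)) = Pow(-183807595, Rational(1, 2)) = Mul(I, Pow(183807595, Rational(1, 2)))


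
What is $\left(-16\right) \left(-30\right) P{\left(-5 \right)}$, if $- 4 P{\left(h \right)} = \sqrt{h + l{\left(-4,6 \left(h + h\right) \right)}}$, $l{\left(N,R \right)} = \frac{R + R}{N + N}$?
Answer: $- 120 \sqrt{10} \approx -379.47$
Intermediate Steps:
$l{\left(N,R \right)} = \frac{R}{N}$ ($l{\left(N,R \right)} = \frac{2 R}{2 N} = 2 R \frac{1}{2 N} = \frac{R}{N}$)
$P{\left(h \right)} = - \frac{\sqrt{2} \sqrt{- h}}{4}$ ($P{\left(h \right)} = - \frac{\sqrt{h + \frac{6 \left(h + h\right)}{-4}}}{4} = - \frac{\sqrt{h + 6 \cdot 2 h \left(- \frac{1}{4}\right)}}{4} = - \frac{\sqrt{h + 12 h \left(- \frac{1}{4}\right)}}{4} = - \frac{\sqrt{h - 3 h}}{4} = - \frac{\sqrt{- 2 h}}{4} = - \frac{\sqrt{2} \sqrt{- h}}{4}$)
$\left(-16\right) \left(-30\right) P{\left(-5 \right)} = \left(-16\right) \left(-30\right) \left(- \frac{\sqrt{2} \sqrt{\left(-1\right) \left(-5\right)}}{4}\right) = 480 \left(- \frac{\sqrt{2} \sqrt{5}}{4}\right) = 480 \left(- \frac{\sqrt{10}}{4}\right) = - 120 \sqrt{10}$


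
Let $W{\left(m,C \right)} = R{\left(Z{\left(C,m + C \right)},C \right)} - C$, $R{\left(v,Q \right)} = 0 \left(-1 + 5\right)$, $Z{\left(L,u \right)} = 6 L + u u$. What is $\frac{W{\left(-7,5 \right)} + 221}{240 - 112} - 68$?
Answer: $- \frac{1061}{16} \approx -66.313$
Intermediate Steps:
$Z{\left(L,u \right)} = u^{2} + 6 L$ ($Z{\left(L,u \right)} = 6 L + u^{2} = u^{2} + 6 L$)
$R{\left(v,Q \right)} = 0$ ($R{\left(v,Q \right)} = 0 \cdot 4 = 0$)
$W{\left(m,C \right)} = - C$ ($W{\left(m,C \right)} = 0 - C = - C$)
$\frac{W{\left(-7,5 \right)} + 221}{240 - 112} - 68 = \frac{\left(-1\right) 5 + 221}{240 - 112} - 68 = \frac{-5 + 221}{128} - 68 = 216 \cdot \frac{1}{128} - 68 = \frac{27}{16} - 68 = - \frac{1061}{16}$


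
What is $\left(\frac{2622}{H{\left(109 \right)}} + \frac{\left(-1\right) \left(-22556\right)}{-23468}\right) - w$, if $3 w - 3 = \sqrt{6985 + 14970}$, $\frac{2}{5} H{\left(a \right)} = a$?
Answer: $\frac{24495778}{3197515} - \frac{\sqrt{21955}}{3} \approx -41.73$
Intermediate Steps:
$H{\left(a \right)} = \frac{5 a}{2}$
$w = 1 + \frac{\sqrt{21955}}{3}$ ($w = 1 + \frac{\sqrt{6985 + 14970}}{3} = 1 + \frac{\sqrt{21955}}{3} \approx 50.391$)
$\left(\frac{2622}{H{\left(109 \right)}} + \frac{\left(-1\right) \left(-22556\right)}{-23468}\right) - w = \left(\frac{2622}{\frac{5}{2} \cdot 109} + \frac{\left(-1\right) \left(-22556\right)}{-23468}\right) - \left(1 + \frac{\sqrt{21955}}{3}\right) = \left(\frac{2622}{\frac{545}{2}} + 22556 \left(- \frac{1}{23468}\right)\right) - \left(1 + \frac{\sqrt{21955}}{3}\right) = \left(2622 \cdot \frac{2}{545} - \frac{5639}{5867}\right) - \left(1 + \frac{\sqrt{21955}}{3}\right) = \left(\frac{5244}{545} - \frac{5639}{5867}\right) - \left(1 + \frac{\sqrt{21955}}{3}\right) = \frac{27693293}{3197515} - \left(1 + \frac{\sqrt{21955}}{3}\right) = \frac{24495778}{3197515} - \frac{\sqrt{21955}}{3}$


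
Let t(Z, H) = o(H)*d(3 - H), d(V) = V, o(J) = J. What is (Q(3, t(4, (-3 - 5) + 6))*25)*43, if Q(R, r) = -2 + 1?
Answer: -1075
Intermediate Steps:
t(Z, H) = H*(3 - H)
Q(R, r) = -1
(Q(3, t(4, (-3 - 5) + 6))*25)*43 = -1*25*43 = -25*43 = -1075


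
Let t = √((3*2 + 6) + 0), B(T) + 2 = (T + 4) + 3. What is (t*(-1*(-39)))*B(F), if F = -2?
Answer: 234*√3 ≈ 405.30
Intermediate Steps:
B(T) = 5 + T (B(T) = -2 + ((T + 4) + 3) = -2 + ((4 + T) + 3) = -2 + (7 + T) = 5 + T)
t = 2*√3 (t = √((6 + 6) + 0) = √(12 + 0) = √12 = 2*√3 ≈ 3.4641)
(t*(-1*(-39)))*B(F) = ((2*√3)*(-1*(-39)))*(5 - 2) = ((2*√3)*39)*3 = (78*√3)*3 = 234*√3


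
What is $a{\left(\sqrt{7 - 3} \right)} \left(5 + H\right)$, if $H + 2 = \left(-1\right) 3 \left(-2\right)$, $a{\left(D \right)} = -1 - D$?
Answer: $-27$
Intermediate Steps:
$H = 4$ ($H = -2 + \left(-1\right) 3 \left(-2\right) = -2 - -6 = -2 + 6 = 4$)
$a{\left(\sqrt{7 - 3} \right)} \left(5 + H\right) = \left(-1 - \sqrt{7 - 3}\right) \left(5 + 4\right) = \left(-1 - \sqrt{4}\right) 9 = \left(-1 - 2\right) 9 = \left(-3\right) 9 = -27$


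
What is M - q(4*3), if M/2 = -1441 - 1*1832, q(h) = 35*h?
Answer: -6966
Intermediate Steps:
M = -6546 (M = 2*(-1441 - 1*1832) = 2*(-1441 - 1832) = 2*(-3273) = -6546)
M - q(4*3) = -6546 - 35*4*3 = -6546 - 35*12 = -6546 - 1*420 = -6546 - 420 = -6966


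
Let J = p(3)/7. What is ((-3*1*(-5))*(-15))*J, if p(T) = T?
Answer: -675/7 ≈ -96.429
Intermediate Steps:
J = 3/7 ≈ 0.42857
((-3*1*(-5))*(-15))*J = ((-3*1*(-5))*(-15))*(3/7) = (-3*(-5)*(-15))*(3/7) = (15*(-15))*(3/7) = -225*3/7 = -675/7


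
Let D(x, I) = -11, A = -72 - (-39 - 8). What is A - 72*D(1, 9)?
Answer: 767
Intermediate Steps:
A = -25 (A = -72 - 1*(-47) = -72 + 47 = -25)
A - 72*D(1, 9) = -25 - 72*(-11) = -25 + 792 = 767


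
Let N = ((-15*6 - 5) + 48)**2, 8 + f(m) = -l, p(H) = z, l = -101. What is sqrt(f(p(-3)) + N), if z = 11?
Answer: sqrt(2302) ≈ 47.979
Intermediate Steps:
p(H) = 11
f(m) = 93 (f(m) = -8 - 1*(-101) = -8 + 101 = 93)
N = 2209 (N = ((-3*30 - 5) + 48)**2 = ((-90 - 5) + 48)**2 = (-95 + 48)**2 = (-47)**2 = 2209)
sqrt(f(p(-3)) + N) = sqrt(93 + 2209) = sqrt(2302)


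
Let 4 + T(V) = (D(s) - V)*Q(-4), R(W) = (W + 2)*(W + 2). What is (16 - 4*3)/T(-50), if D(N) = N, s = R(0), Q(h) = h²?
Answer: 1/215 ≈ 0.0046512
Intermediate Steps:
R(W) = (2 + W)² (R(W) = (2 + W)*(2 + W) = (2 + W)²)
s = 4 (s = (2 + 0)² = 2² = 4)
T(V) = 60 - 16*V (T(V) = -4 + (4 - V)*(-4)² = -4 + (4 - V)*16 = -4 + (64 - 16*V) = 60 - 16*V)
(16 - 4*3)/T(-50) = (16 - 4*3)/(60 - 16*(-50)) = (16 - 12)/(60 + 800) = 4/860 = 4*(1/860) = 1/215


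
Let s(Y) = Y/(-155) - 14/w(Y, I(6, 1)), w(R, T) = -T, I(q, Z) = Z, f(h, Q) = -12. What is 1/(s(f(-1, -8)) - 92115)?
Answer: -155/14275643 ≈ -1.0858e-5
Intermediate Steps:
s(Y) = 14 - Y/155 (s(Y) = Y/(-155) - 14/((-1*1)) = Y*(-1/155) - 14/(-1) = -Y/155 - 14*(-1) = -Y/155 + 14 = 14 - Y/155)
1/(s(f(-1, -8)) - 92115) = 1/((14 - 1/155*(-12)) - 92115) = 1/((14 + 12/155) - 92115) = 1/(2182/155 - 92115) = 1/(-14275643/155) = -155/14275643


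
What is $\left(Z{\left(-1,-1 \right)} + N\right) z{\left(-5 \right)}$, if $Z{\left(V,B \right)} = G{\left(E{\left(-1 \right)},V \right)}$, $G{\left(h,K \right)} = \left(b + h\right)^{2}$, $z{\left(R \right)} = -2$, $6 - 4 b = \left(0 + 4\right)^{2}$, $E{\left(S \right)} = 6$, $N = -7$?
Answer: $- \frac{21}{2} \approx -10.5$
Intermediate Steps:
$b = - \frac{5}{2}$ ($b = \frac{3}{2} - \frac{\left(0 + 4\right)^{2}}{4} = \frac{3}{2} - \frac{4^{2}}{4} = \frac{3}{2} - 4 = - \frac{5}{2} \approx -2.5$)
$G{\left(h,K \right)} = \left(- \frac{5}{2} + h\right)^{2}$
$Z{\left(V,B \right)} = \frac{49}{4}$ ($Z{\left(V,B \right)} = \frac{\left(-5 + 2 \cdot 6\right)^{2}}{4} = \frac{\left(-5 + 12\right)^{2}}{4} = \frac{7^{2}}{4} = \frac{1}{4} \cdot 49 = \frac{49}{4}$)
$\left(Z{\left(-1,-1 \right)} + N\right) z{\left(-5 \right)} = \left(\frac{49}{4} - 7\right) \left(-2\right) = \frac{21}{4} \left(-2\right) = - \frac{21}{2}$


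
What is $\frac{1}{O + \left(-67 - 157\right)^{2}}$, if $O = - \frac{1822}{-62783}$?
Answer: $\frac{62783}{3150201630} \approx 1.993 \cdot 10^{-5}$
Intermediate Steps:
$O = \frac{1822}{62783}$ ($O = \left(-1822\right) \left(- \frac{1}{62783}\right) = \frac{1822}{62783} \approx 0.029021$)
$\frac{1}{O + \left(-67 - 157\right)^{2}} = \frac{1}{\frac{1822}{62783} + \left(-67 - 157\right)^{2}} = \frac{1}{\frac{1822}{62783} + \left(-224\right)^{2}} = \frac{1}{\frac{1822}{62783} + 50176} = \frac{1}{\frac{3150201630}{62783}} = \frac{62783}{3150201630}$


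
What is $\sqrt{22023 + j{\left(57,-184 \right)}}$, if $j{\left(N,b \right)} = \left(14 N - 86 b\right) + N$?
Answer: $\sqrt{38702} \approx 196.73$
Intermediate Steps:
$j{\left(N,b \right)} = - 86 b + 15 N$ ($j{\left(N,b \right)} = \left(- 86 b + 14 N\right) + N = - 86 b + 15 N$)
$\sqrt{22023 + j{\left(57,-184 \right)}} = \sqrt{22023 + \left(\left(-86\right) \left(-184\right) + 15 \cdot 57\right)} = \sqrt{22023 + \left(15824 + 855\right)} = \sqrt{22023 + 16679} = \sqrt{38702}$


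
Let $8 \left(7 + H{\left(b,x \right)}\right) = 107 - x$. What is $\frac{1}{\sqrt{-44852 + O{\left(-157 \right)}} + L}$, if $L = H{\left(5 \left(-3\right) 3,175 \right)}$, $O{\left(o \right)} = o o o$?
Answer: $- \frac{62}{15659941} - \frac{4 i \sqrt{3914745}}{15659941} \approx -3.9591 \cdot 10^{-6} - 0.00050538 i$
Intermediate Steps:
$O{\left(o \right)} = o^{3}$ ($O{\left(o \right)} = o^{2} o = o^{3}$)
$H{\left(b,x \right)} = \frac{51}{8} - \frac{x}{8}$ ($H{\left(b,x \right)} = -7 + \frac{107 - x}{8} = -7 - \left(- \frac{107}{8} + \frac{x}{8}\right) = \frac{51}{8} - \frac{x}{8}$)
$L = - \frac{31}{2}$ ($L = \frac{51}{8} - \frac{175}{8} = - \frac{31}{2} \approx -15.5$)
$\frac{1}{\sqrt{-44852 + O{\left(-157 \right)}} + L} = \frac{1}{\sqrt{-44852 + \left(-157\right)^{3}} - \frac{31}{2}} = \frac{1}{\sqrt{-44852 - 3869893} - \frac{31}{2}} = \frac{1}{\sqrt{-3914745} - \frac{31}{2}} = \frac{1}{i \sqrt{3914745} - \frac{31}{2}} = \frac{1}{- \frac{31}{2} + i \sqrt{3914745}}$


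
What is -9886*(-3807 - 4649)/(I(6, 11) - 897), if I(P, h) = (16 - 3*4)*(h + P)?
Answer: -83596016/829 ≈ -1.0084e+5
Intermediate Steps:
I(P, h) = 4*P + 4*h (I(P, h) = (16 - 12)*(P + h) = 4*(P + h) = 4*P + 4*h)
-9886*(-3807 - 4649)/(I(6, 11) - 897) = -9886*(-3807 - 4649)/((4*6 + 4*11) - 897) = -9886*(-8456/((24 + 44) - 897)) = -9886*(-8456/(68 - 897)) = -9886/((-829*(-1/8456))) = -9886/829/8456 = -9886*8456/829 = -83596016/829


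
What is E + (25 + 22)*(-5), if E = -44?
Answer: -279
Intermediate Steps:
E + (25 + 22)*(-5) = -44 + (25 + 22)*(-5) = -44 + 47*(-5) = -44 - 235 = -279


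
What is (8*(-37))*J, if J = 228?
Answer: -67488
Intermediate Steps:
(8*(-37))*J = (8*(-37))*228 = -296*228 = -67488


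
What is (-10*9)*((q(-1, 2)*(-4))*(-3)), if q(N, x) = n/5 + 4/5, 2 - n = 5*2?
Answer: 864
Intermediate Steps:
n = -8 (n = 2 - 5*2 = 2 - 1*10 = 2 - 10 = -8)
q(N, x) = -4/5 (q(N, x) = -8/5 + 4/5 = -4/5)
(-10*9)*((q(-1, 2)*(-4))*(-3)) = (-10*9)*(-4/5*(-4)*(-3)) = -288*(-3) = -90*(-48/5) = 864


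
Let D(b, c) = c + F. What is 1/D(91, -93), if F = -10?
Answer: -1/103 ≈ -0.0097087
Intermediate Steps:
D(b, c) = -10 + c (D(b, c) = c - 10 = -10 + c)
1/D(91, -93) = 1/(-10 - 93) = 1/(-103) = -1/103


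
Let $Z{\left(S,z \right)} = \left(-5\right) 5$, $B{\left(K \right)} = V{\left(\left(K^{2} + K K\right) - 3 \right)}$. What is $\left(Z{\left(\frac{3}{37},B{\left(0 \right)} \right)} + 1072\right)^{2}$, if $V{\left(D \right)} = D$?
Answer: $1096209$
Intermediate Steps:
$B{\left(K \right)} = -3 + 2 K^{2}$ ($B{\left(K \right)} = \left(K^{2} + K K\right) - 3 = \left(K^{2} + K^{2}\right) - 3 = 2 K^{2} - 3 = -3 + 2 K^{2}$)
$Z{\left(S,z \right)} = -25$
$\left(Z{\left(\frac{3}{37},B{\left(0 \right)} \right)} + 1072\right)^{2} = \left(-25 + 1072\right)^{2} = 1047^{2} = 1096209$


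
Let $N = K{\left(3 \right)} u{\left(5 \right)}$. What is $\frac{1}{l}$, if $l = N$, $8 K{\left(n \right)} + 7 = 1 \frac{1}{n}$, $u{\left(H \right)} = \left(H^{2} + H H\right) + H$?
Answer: $- \frac{6}{275} \approx -0.021818$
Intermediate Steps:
$u{\left(H \right)} = H + 2 H^{2}$ ($u{\left(H \right)} = \left(H^{2} + H^{2}\right) + H = 2 H^{2} + H = H + 2 H^{2}$)
$K{\left(n \right)} = - \frac{7}{8} + \frac{1}{8 n}$ ($K{\left(n \right)} = - \frac{7}{8} + \frac{1 \frac{1}{n}}{8} = - \frac{7}{8} + \frac{1}{8 n}$)
$N = - \frac{275}{6}$ ($N = \frac{1 - 21}{8 \cdot 3} \cdot 5 \left(1 + 2 \cdot 5\right) = \frac{1}{8} \cdot \frac{1}{3} \left(1 - 21\right) 5 \left(1 + 10\right) = \frac{1}{8} \cdot \frac{1}{3} \left(-20\right) 5 \cdot 11 = \left(- \frac{5}{6}\right) 55 = - \frac{275}{6} \approx -45.833$)
$l = - \frac{275}{6} \approx -45.833$
$\frac{1}{l} = \frac{1}{- \frac{275}{6}} = - \frac{6}{275}$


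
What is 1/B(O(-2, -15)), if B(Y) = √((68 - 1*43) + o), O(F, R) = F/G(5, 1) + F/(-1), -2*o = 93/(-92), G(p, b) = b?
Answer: 2*√598/247 ≈ 0.19801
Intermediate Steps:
o = 93/184 (o = -93/(2*(-92)) = -93*(-1)/(2*92) = -½*(-93/92) = 93/184 ≈ 0.50543)
O(F, R) = 0 (O(F, R) = F/1 + F/(-1) = F*1 + F*(-1) = F - F = 0)
B(Y) = 19*√598/92 (B(Y) = √((68 - 1*43) + 93/184) = √((68 - 43) + 93/184) = √(25 + 93/184) = √(4693/184) = 19*√598/92)
1/B(O(-2, -15)) = 1/(19*√598/92) = 2*√598/247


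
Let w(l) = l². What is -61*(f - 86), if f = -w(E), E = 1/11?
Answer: 634827/121 ≈ 5246.5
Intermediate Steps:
E = 1/11 ≈ 0.090909
f = -1/121 (f = -(1/11)² = -1*1/121 = -1/121 ≈ -0.0082645)
-61*(f - 86) = -61*(-1/121 - 86) = -61*(-10407/121) = 634827/121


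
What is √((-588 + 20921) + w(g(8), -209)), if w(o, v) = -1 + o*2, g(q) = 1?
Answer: √20334 ≈ 142.60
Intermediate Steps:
w(o, v) = -1 + 2*o
√((-588 + 20921) + w(g(8), -209)) = √((-588 + 20921) + (-1 + 2*1)) = √(20333 + (-1 + 2)) = √(20333 + 1) = √20334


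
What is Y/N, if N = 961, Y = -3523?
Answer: -3523/961 ≈ -3.6660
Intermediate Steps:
Y/N = -3523/961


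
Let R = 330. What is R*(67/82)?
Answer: 11055/41 ≈ 269.63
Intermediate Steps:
R*(67/82) = 330*(67/82) = 11055/41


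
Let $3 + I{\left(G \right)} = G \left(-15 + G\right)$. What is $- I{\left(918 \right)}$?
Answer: $-828951$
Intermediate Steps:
$I{\left(G \right)} = -3 + G \left(-15 + G\right)$
$- I{\left(918 \right)} = - (-3 + 918^{2} - 13770) = - (-3 + 842724 - 13770) = \left(-1\right) 828951 = -828951$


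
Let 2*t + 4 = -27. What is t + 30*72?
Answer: 4289/2 ≈ 2144.5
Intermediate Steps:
t = -31/2 (t = -2 + (½)*(-27) = -2 - 27/2 = -31/2 ≈ -15.500)
t + 30*72 = -31/2 + 30*72 = -31/2 + 2160 = 4289/2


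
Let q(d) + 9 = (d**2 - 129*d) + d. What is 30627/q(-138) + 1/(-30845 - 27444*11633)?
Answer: 6922477228600/8294902937321 ≈ 0.83455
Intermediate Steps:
q(d) = -9 + d**2 - 128*d (q(d) = -9 + ((d**2 - 129*d) + d) = -9 + (d**2 - 128*d) = -9 + d**2 - 128*d)
30627/q(-138) + 1/(-30845 - 27444*11633) = 30627/(-9 + (-138)**2 - 128*(-138)) + 1/(-30845 - 27444*11633) = 30627/(-9 + 19044 + 17664) + (1/11633)/(-58289) = 30627/36699 - 1/58289*1/11633 = 30627*(1/36699) - 1/678075937 = 10209/12233 - 1/678075937 = 6922477228600/8294902937321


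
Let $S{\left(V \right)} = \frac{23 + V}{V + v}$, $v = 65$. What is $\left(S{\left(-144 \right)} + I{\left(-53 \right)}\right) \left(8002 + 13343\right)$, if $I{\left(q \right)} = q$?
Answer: $- \frac{86788770}{79} \approx -1.0986 \cdot 10^{6}$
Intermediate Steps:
$S{\left(V \right)} = \frac{23 + V}{65 + V}$ ($S{\left(V \right)} = \frac{23 + V}{V + 65} = \frac{23 + V}{65 + V}$)
$\left(S{\left(-144 \right)} + I{\left(-53 \right)}\right) \left(8002 + 13343\right) = \left(\frac{23 - 144}{65 - 144} - 53\right) \left(8002 + 13343\right) = \left(\frac{1}{-79} \left(-121\right) - 53\right) 21345 = \left(\left(- \frac{1}{79}\right) \left(-121\right) - 53\right) 21345 = \left(\frac{121}{79} - 53\right) 21345 = \left(- \frac{4066}{79}\right) 21345 = - \frac{86788770}{79}$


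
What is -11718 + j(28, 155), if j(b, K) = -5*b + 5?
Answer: -11853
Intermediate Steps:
j(b, K) = 5 - 5*b
-11718 + j(28, 155) = -11718 + (5 - 5*28) = -11718 + (5 - 140) = -11718 - 135 = -11853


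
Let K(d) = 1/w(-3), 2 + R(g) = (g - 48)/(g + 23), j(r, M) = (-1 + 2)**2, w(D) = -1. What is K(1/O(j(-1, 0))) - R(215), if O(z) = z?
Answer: 71/238 ≈ 0.29832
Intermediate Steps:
j(r, M) = 1 (j(r, M) = 1**2 = 1)
R(g) = -2 + (-48 + g)/(23 + g) (R(g) = -2 + (g - 48)/(g + 23) = -2 + (-48 + g)/(23 + g))
K(d) = -1 (K(d) = 1/(-1) = -1)
K(1/O(j(-1, 0))) - R(215) = -1 - (-94 - 1*215)/(23 + 215) = -1 - (-94 - 215)/238 = -1 - (-309)/238 = -1 - 1*(-309/238) = -1 + 309/238 = 71/238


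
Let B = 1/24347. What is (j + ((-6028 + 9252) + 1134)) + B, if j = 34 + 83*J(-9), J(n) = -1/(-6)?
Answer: 643612951/146082 ≈ 4405.8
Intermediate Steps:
J(n) = ⅙ (J(n) = -1*(-⅙) = ⅙)
B = 1/24347 ≈ 4.1073e-5
j = 287/6 (j = 34 + 83*(⅙) = 34 + 83/6 = 287/6 ≈ 47.833)
(j + ((-6028 + 9252) + 1134)) + B = (287/6 + ((-6028 + 9252) + 1134)) + 1/24347 = (287/6 + (3224 + 1134)) + 1/24347 = (287/6 + 4358) + 1/24347 = 26435/6 + 1/24347 = 643612951/146082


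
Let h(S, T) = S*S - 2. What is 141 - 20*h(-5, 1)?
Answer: -319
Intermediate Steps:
h(S, T) = -2 + S**2 (h(S, T) = S**2 - 2 = -2 + S**2)
141 - 20*h(-5, 1) = 141 - 20*(-2 + (-5)**2) = 141 - 20*(-2 + 25) = 141 - 20*23 = 141 - 460 = -319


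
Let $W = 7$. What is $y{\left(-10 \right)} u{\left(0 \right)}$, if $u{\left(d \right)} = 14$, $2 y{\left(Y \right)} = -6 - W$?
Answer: $-91$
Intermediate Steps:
$y{\left(Y \right)} = - \frac{13}{2}$ ($y{\left(Y \right)} = \frac{-6 - 7}{2} = \frac{1}{2} \left(-13\right) = - \frac{13}{2}$)
$y{\left(-10 \right)} u{\left(0 \right)} = \left(- \frac{13}{2}\right) 14 = -91$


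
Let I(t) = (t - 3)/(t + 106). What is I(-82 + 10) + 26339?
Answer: 895451/34 ≈ 26337.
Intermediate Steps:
I(t) = (-3 + t)/(106 + t)
I(-82 + 10) + 26339 = (-3 + (-82 + 10))/(106 + (-82 + 10)) + 26339 = (-3 - 72)/(106 - 72) + 26339 = -75/34 + 26339 = 895451/34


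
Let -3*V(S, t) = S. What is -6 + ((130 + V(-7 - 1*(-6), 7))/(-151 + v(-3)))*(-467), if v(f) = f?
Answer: 179825/462 ≈ 389.23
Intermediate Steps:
V(S, t) = -S/3
-6 + ((130 + V(-7 - 1*(-6), 7))/(-151 + v(-3)))*(-467) = -6 + ((130 - (-7 - 1*(-6))/3)/(-151 - 3))*(-467) = -6 + ((130 - (-7 + 6)/3)/(-154))*(-467) = -6 + ((130 - 1/3*(-1))*(-1/154))*(-467) = -6 + ((130 + 1/3)*(-1/154))*(-467) = -6 + ((391/3)*(-1/154))*(-467) = -6 - 391/462*(-467) = -6 + 182597/462 = 179825/462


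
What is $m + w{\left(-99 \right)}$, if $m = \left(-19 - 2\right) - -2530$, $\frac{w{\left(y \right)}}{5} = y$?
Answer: $2014$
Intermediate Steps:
$w{\left(y \right)} = 5 y$
$m = 2509$ ($m = \left(-19 - 2\right) + 2530 = -21 + 2530 = 2509$)
$m + w{\left(-99 \right)} = 2509 + 5 \left(-99\right) = 2509 - 495 = 2014$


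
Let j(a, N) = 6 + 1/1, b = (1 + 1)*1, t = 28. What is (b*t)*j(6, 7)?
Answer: 392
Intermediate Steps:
b = 2 (b = 2*1 = 2)
j(a, N) = 7 (j(a, N) = 6 + 1 = 7)
(b*t)*j(6, 7) = (2*28)*7 = 56*7 = 392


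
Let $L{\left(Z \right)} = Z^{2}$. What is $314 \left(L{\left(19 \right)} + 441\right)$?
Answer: $251828$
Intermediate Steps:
$314 \left(L{\left(19 \right)} + 441\right) = 314 \left(19^{2} + 441\right) = 314 \left(361 + 441\right) = 314 \cdot 802 = 251828$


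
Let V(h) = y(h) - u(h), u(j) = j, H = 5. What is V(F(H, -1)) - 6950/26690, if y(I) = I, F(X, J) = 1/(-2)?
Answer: -695/2669 ≈ -0.26040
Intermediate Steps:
F(X, J) = -1/2
V(h) = 0 (V(h) = h - h = 0)
V(F(H, -1)) - 6950/26690 = 0 - 6950/26690 = 0 - 1*695/2669 = 0 - 695/2669 = -695/2669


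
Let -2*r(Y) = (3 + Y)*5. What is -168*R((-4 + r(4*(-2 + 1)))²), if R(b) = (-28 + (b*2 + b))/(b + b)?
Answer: 2380/3 ≈ 793.33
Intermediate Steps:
r(Y) = -15/2 - 5*Y/2 (r(Y) = -(3 + Y)*5/2 = -(15 + 5*Y)/2 = -15/2 - 5*Y/2)
R(b) = (-28 + 3*b)/(2*b) (R(b) = (-28 + (2*b + b))/((2*b)) = (-28 + 3*b)*(1/(2*b)) = (-28 + 3*b)/(2*b))
-168*R((-4 + r(4*(-2 + 1)))²) = -168*(3/2 - 14/(-4 + (-15/2 - 10*(-2 + 1)))²) = -168*(3/2 - 14/(-4 + (-15/2 - 10*(-1)))²) = -168*(3/2 - 14/(-4 + (-15/2 - 5/2*(-4)))²) = -168*(3/2 - 14/(-4 + (-15/2 + 10))²) = -168*(3/2 - 14/(-4 + 5/2)²) = -168*(3/2 - 14/((-3/2)²)) = -168*(3/2 - 14/9/4) = -168*(3/2 - 14*4/9) = -168*(3/2 - 56/9) = -168*(-85/18) = 2380/3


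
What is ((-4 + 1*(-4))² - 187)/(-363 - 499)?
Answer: 123/862 ≈ 0.14269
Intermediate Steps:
((-4 + 1*(-4))² - 187)/(-363 - 499) = ((-4 - 4)² - 187)/(-862) = ((-8)² - 187)*(-1/862) = (64 - 187)*(-1/862) = -123*(-1/862) = 123/862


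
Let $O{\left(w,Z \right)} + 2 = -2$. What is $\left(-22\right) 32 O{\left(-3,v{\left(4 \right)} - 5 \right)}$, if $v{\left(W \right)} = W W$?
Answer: $2816$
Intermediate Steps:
$v{\left(W \right)} = W^{2}$
$O{\left(w,Z \right)} = -4$ ($O{\left(w,Z \right)} = -2 - 2 = -4$)
$\left(-22\right) 32 O{\left(-3,v{\left(4 \right)} - 5 \right)} = \left(-22\right) 32 \left(-4\right) = \left(-704\right) \left(-4\right) = 2816$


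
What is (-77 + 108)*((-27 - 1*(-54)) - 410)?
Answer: -11873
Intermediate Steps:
(-77 + 108)*((-27 - 1*(-54)) - 410) = 31*((-27 + 54) - 410) = 31*(27 - 410) = 31*(-383) = -11873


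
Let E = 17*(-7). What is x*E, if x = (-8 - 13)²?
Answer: -52479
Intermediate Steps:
x = 441 (x = (-21)² = 441)
E = -119
x*E = 441*(-119) = -52479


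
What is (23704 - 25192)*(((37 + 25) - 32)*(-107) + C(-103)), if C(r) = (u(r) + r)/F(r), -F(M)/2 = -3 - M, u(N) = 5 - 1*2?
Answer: 4775736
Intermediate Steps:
u(N) = 3 (u(N) = 5 - 2 = 3)
F(M) = 6 + 2*M (F(M) = -2*(-3 - M) = 6 + 2*M)
C(r) = (3 + r)/(6 + 2*r)
(23704 - 25192)*(((37 + 25) - 32)*(-107) + C(-103)) = (23704 - 25192)*(((37 + 25) - 32)*(-107) + ½) = -1488*((62 - 32)*(-107) + ½) = -1488*(30*(-107) + ½) = -1488*(-3210 + ½) = -1488*(-6419/2) = 4775736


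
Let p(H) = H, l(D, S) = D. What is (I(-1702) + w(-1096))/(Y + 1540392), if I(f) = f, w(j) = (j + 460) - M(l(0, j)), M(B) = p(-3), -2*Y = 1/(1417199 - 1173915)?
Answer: -227227256/149901090931 ≈ -0.0015158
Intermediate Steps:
Y = -1/486568 (Y = -1/(2*(1417199 - 1173915)) = -½/243284 = -½*1/243284 = -1/486568 ≈ -2.0552e-6)
M(B) = -3
w(j) = 463 + j (w(j) = (j + 460) - 1*(-3) = (460 + j) + 3 = 463 + j)
(I(-1702) + w(-1096))/(Y + 1540392) = (-1702 + (463 - 1096))/(-1/486568 + 1540392) = (-1702 - 633)/(749505454655/486568) = -2335*486568/749505454655 = -227227256/149901090931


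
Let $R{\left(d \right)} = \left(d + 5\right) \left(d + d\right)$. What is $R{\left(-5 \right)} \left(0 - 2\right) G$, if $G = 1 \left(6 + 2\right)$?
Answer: $0$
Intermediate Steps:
$R{\left(d \right)} = 2 d \left(5 + d\right)$ ($R{\left(d \right)} = \left(5 + d\right) 2 d = 2 d \left(5 + d\right)$)
$G = 8$ ($G = 1 \cdot 8 = 8$)
$R{\left(-5 \right)} \left(0 - 2\right) G = 2 \left(-5\right) \left(5 - 5\right) \left(0 - 2\right) 8 = 2 \left(-5\right) 0 \left(-2\right) 8 = 0 \left(-2\right) 8 = 0 \cdot 8 = 0$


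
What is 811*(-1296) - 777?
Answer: -1051833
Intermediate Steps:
811*(-1296) - 777 = -1051056 - 777 = -1051833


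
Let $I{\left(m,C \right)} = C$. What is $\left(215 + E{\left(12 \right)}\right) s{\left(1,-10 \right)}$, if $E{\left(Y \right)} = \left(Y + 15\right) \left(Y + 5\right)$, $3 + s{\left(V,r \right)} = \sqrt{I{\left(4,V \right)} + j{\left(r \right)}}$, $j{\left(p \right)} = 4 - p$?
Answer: $-2022 + 674 \sqrt{15} \approx 588.39$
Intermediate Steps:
$s{\left(V,r \right)} = -3 + \sqrt{4 + V - r}$ ($s{\left(V,r \right)} = -3 + \sqrt{V - \left(-4 + r\right)} = -3 + \sqrt{4 + V - r}$)
$E{\left(Y \right)} = \left(5 + Y\right) \left(15 + Y\right)$ ($E{\left(Y \right)} = \left(15 + Y\right) \left(5 + Y\right) = \left(5 + Y\right) \left(15 + Y\right)$)
$\left(215 + E{\left(12 \right)}\right) s{\left(1,-10 \right)} = \left(215 + \left(75 + 12^{2} + 20 \cdot 12\right)\right) \left(-3 + \sqrt{4 + 1 - -10}\right) = \left(215 + \left(75 + 144 + 240\right)\right) \left(-3 + \sqrt{4 + 1 + 10}\right) = \left(215 + 459\right) \left(-3 + \sqrt{15}\right) = 674 \left(-3 + \sqrt{15}\right) = -2022 + 674 \sqrt{15}$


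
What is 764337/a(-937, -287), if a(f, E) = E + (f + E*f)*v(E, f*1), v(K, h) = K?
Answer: -109191/10987303 ≈ -0.0099379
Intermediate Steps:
a(f, E) = E + E*(f + E*f) (a(f, E) = E + (f + E*f)*E = E + E*(f + E*f))
764337/a(-937, -287) = 764337/((-287*(1 - 937 - 287*(-937)))) = 764337/((-287*(1 - 937 + 268919))) = 764337/((-287*267983)) = 764337/(-76911121) = 764337*(-1/76911121) = -109191/10987303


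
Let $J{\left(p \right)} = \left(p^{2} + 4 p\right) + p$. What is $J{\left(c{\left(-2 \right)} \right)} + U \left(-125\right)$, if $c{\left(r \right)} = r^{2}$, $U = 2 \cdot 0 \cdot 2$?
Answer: $36$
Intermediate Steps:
$U = 0$ ($U = 0 \cdot 2 = 0$)
$J{\left(p \right)} = p^{2} + 5 p$
$J{\left(c{\left(-2 \right)} \right)} + U \left(-125\right) = \left(-2\right)^{2} \left(5 + \left(-2\right)^{2}\right) + 0 \left(-125\right) = 4 \left(5 + 4\right) + 0 = 4 \cdot 9 + 0 = 36 + 0 = 36$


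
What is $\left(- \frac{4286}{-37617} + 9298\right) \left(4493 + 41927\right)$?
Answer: $\frac{16236191195840}{37617} \approx 4.3162 \cdot 10^{8}$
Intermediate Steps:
$\left(- \frac{4286}{-37617} + 9298\right) \left(4493 + 41927\right) = \left(\left(-4286\right) \left(- \frac{1}{37617}\right) + 9298\right) 46420 = \left(\frac{4286}{37617} + 9298\right) 46420 = \frac{349767152}{37617} \cdot 46420 = \frac{16236191195840}{37617}$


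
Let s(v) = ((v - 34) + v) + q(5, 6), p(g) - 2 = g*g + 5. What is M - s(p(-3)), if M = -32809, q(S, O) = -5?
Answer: -32802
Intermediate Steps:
p(g) = 7 + g**2 (p(g) = 2 + (g*g + 5) = 2 + (g**2 + 5) = 2 + (5 + g**2) = 7 + g**2)
s(v) = -39 + 2*v (s(v) = ((v - 34) + v) - 5 = ((-34 + v) + v) - 5 = (-34 + 2*v) - 5 = -39 + 2*v)
M - s(p(-3)) = -32809 - (-39 + 2*(7 + (-3)**2)) = -32809 - (-39 + 2*(7 + 9)) = -32809 - (-39 + 2*16) = -32809 - (-39 + 32) = -32809 - 1*(-7) = -32809 + 7 = -32802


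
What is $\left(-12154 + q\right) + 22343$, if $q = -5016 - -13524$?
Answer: $18697$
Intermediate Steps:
$q = 8508$ ($q = -5016 + 13524 = 8508$)
$\left(-12154 + q\right) + 22343 = \left(-12154 + 8508\right) + 22343 = -3646 + 22343 = 18697$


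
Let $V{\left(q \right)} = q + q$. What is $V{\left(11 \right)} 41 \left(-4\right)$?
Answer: $-3608$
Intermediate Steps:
$V{\left(q \right)} = 2 q$
$V{\left(11 \right)} 41 \left(-4\right) = 2 \cdot 11 \cdot 41 \left(-4\right) = 22 \left(-164\right) = -3608$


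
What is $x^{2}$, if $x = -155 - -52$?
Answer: $10609$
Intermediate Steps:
$x = -103$ ($x = -155 + 52 = -103$)
$x^{2} = \left(-103\right)^{2} = 10609$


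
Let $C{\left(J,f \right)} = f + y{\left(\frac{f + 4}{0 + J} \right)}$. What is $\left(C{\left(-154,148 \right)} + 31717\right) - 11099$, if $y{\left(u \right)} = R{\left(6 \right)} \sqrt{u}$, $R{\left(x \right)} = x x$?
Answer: $20766 + \frac{72 i \sqrt{1463}}{77} \approx 20766.0 + 35.765 i$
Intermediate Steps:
$R{\left(x \right)} = x^{2}$
$y{\left(u \right)} = 36 \sqrt{u}$ ($y{\left(u \right)} = 6^{2} \sqrt{u} = 36 \sqrt{u}$)
$C{\left(J,f \right)} = f + 36 \sqrt{\frac{4 + f}{J}}$ ($C{\left(J,f \right)} = f + 36 \sqrt{\frac{f + 4}{0 + J}} = f + 36 \sqrt{\frac{4 + f}{J}}$)
$\left(C{\left(-154,148 \right)} + 31717\right) - 11099 = \left(\left(148 + 36 \sqrt{\frac{4 + 148}{-154}}\right) + 31717\right) - 11099 = \left(\left(148 + 36 \sqrt{\left(- \frac{1}{154}\right) 152}\right) + 31717\right) - 11099 = \left(\left(148 + 36 \sqrt{- \frac{76}{77}}\right) + 31717\right) - 11099 = \left(\left(148 + 36 \frac{2 i \sqrt{1463}}{77}\right) + 31717\right) - 11099 = \left(\left(148 + \frac{72 i \sqrt{1463}}{77}\right) + 31717\right) - 11099 = \left(31865 + \frac{72 i \sqrt{1463}}{77}\right) - 11099 = 20766 + \frac{72 i \sqrt{1463}}{77}$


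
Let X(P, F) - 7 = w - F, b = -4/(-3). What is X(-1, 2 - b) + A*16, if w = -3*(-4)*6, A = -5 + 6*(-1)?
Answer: -293/3 ≈ -97.667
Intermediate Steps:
b = 4/3 (b = -4*(-⅓) = 4/3 ≈ 1.3333)
A = -11 (A = -5 - 6 = -11)
w = 72 (w = 12*6 = 72)
X(P, F) = 79 - F (X(P, F) = 7 + (72 - F) = 79 - F)
X(-1, 2 - b) + A*16 = (79 - (2 - 1*4/3)) - 11*16 = (79 - (2 - 4/3)) - 176 = (79 - 1*⅔) - 176 = (79 - ⅔) - 176 = 235/3 - 176 = -293/3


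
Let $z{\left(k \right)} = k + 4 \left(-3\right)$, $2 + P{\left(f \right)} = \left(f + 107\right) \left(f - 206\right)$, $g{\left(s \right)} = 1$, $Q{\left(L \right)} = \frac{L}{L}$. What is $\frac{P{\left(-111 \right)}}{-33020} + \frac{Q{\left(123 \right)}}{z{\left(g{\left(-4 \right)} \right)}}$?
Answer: $- \frac{23473}{181610} \approx -0.12925$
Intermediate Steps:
$Q{\left(L \right)} = 1$
$P{\left(f \right)} = -2 + \left(-206 + f\right) \left(107 + f\right)$ ($P{\left(f \right)} = -2 + \left(f + 107\right) \left(f - 206\right) = -2 + \left(107 + f\right) \left(-206 + f\right) = -2 + \left(-206 + f\right) \left(107 + f\right)$)
$z{\left(k \right)} = -12 + k$ ($z{\left(k \right)} = k - 12 = -12 + k$)
$\frac{P{\left(-111 \right)}}{-33020} + \frac{Q{\left(123 \right)}}{z{\left(g{\left(-4 \right)} \right)}} = \frac{-22044 + \left(-111\right)^{2} - -10989}{-33020} + 1 \frac{1}{-12 + 1} = \left(-22044 + 12321 + 10989\right) \left(- \frac{1}{33020}\right) + 1 \frac{1}{-11} = 1266 \left(- \frac{1}{33020}\right) + 1 \left(- \frac{1}{11}\right) = - \frac{633}{16510} - \frac{1}{11} = - \frac{23473}{181610}$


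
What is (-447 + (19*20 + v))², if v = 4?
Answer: 3969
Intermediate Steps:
(-447 + (19*20 + v))² = (-447 + (19*20 + 4))² = (-447 + (380 + 4))² = (-447 + 384)² = (-63)² = 3969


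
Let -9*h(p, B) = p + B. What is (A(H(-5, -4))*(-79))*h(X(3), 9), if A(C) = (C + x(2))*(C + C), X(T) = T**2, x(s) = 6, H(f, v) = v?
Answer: -2528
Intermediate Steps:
A(C) = 2*C*(6 + C) (A(C) = (C + 6)*(C + C) = (6 + C)*(2*C) = 2*C*(6 + C))
h(p, B) = -B/9 - p/9 (h(p, B) = -(p + B)/9 = -(B + p)/9 = -B/9 - p/9)
(A(H(-5, -4))*(-79))*h(X(3), 9) = ((2*(-4)*(6 - 4))*(-79))*(-1/9*9 - 1/9*3**2) = ((2*(-4)*2)*(-79))*(-1 - 1/9*9) = (-16*(-79))*(-1 - 1) = 1264*(-2) = -2528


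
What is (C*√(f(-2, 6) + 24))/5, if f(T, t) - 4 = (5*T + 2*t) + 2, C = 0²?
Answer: 0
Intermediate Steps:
C = 0
f(T, t) = 6 + 2*t + 5*T (f(T, t) = 4 + ((5*T + 2*t) + 2) = 4 + ((2*t + 5*T) + 2) = 4 + (2 + 2*t + 5*T) = 6 + 2*t + 5*T)
(C*√(f(-2, 6) + 24))/5 = (0*√((6 + 2*6 + 5*(-2)) + 24))/5 = (0*√((6 + 12 - 10) + 24))*(⅕) = (0*√(8 + 24))*(⅕) = (0*√32)*(⅕) = (0*(4*√2))*(⅕) = 0*(⅕) = 0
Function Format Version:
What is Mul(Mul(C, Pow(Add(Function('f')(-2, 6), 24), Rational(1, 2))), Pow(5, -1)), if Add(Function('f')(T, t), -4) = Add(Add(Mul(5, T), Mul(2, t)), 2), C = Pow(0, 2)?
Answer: 0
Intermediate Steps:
C = 0
Function('f')(T, t) = Add(6, Mul(2, t), Mul(5, T)) (Function('f')(T, t) = Add(4, Add(Add(Mul(5, T), Mul(2, t)), 2)) = Add(4, Add(Add(Mul(2, t), Mul(5, T)), 2)) = Add(4, Add(2, Mul(2, t), Mul(5, T))) = Add(6, Mul(2, t), Mul(5, T)))
Mul(Mul(C, Pow(Add(Function('f')(-2, 6), 24), Rational(1, 2))), Pow(5, -1)) = Mul(Mul(0, Pow(Add(Add(6, Mul(2, 6), Mul(5, -2)), 24), Rational(1, 2))), Pow(5, -1)) = Mul(Mul(0, Pow(Add(Add(6, 12, -10), 24), Rational(1, 2))), Rational(1, 5)) = Mul(Mul(0, Pow(Add(8, 24), Rational(1, 2))), Rational(1, 5)) = Mul(Mul(0, Pow(32, Rational(1, 2))), Rational(1, 5)) = Mul(Mul(0, Mul(4, Pow(2, Rational(1, 2)))), Rational(1, 5)) = Mul(0, Rational(1, 5)) = 0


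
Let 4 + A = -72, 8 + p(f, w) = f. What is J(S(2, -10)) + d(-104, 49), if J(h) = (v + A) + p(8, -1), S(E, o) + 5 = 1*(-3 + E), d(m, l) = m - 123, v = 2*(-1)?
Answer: -305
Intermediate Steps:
p(f, w) = -8 + f
A = -76 (A = -4 - 72 = -76)
v = -2
d(m, l) = -123 + m
S(E, o) = -8 + E (S(E, o) = -5 + 1*(-3 + E) = -5 + (-3 + E) = -8 + E)
J(h) = -78 (J(h) = (-2 - 76) + (-8 + 8) = -78 + 0 = -78)
J(S(2, -10)) + d(-104, 49) = -78 + (-123 - 104) = -78 - 227 = -305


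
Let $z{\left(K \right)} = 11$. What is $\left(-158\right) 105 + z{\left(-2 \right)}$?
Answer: $-16579$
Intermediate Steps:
$\left(-158\right) 105 + z{\left(-2 \right)} = \left(-158\right) 105 + 11 = -16590 + 11 = -16579$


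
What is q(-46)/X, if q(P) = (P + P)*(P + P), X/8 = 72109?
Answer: 1058/72109 ≈ 0.014672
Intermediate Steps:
X = 576872 (X = 8*72109 = 576872)
q(P) = 4*P**2 (q(P) = (2*P)*(2*P) = 4*P**2)
q(-46)/X = (4*(-46)**2)/576872 = (4*2116)*(1/576872) = 8464*(1/576872) = 1058/72109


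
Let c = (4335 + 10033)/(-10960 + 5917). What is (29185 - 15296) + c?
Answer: 70027859/5043 ≈ 13886.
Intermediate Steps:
c = -14368/5043 (c = 14368/(-5043) = 14368*(-1/5043) = -14368/5043 ≈ -2.8491)
(29185 - 15296) + c = (29185 - 15296) - 14368/5043 = 13889 - 14368/5043 = 70027859/5043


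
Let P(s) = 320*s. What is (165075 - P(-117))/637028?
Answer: 202515/637028 ≈ 0.31791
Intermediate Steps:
(165075 - P(-117))/637028 = (165075 - 320*(-117))/637028 = (165075 - 1*(-37440))*(1/637028) = (165075 + 37440)*(1/637028) = 202515*(1/637028) = 202515/637028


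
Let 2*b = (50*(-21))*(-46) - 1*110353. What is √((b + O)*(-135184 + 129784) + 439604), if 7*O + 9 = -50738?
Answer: 2*√2537347274/7 ≈ 14392.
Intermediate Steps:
O = -50747/7 (O = -9/7 + (⅐)*(-50738) = -9/7 - 50738/7 = -50747/7 ≈ -7249.6)
b = -62053/2 (b = ((50*(-21))*(-46) - 1*110353)/2 = (-1050*(-46) - 110353)/2 = (48300 - 110353)/2 = (½)*(-62053) = -62053/2 ≈ -31027.)
√((b + O)*(-135184 + 129784) + 439604) = √((-62053/2 - 50747/7)*(-135184 + 129784) + 439604) = √(-535865/14*(-5400) + 439604) = √(1446835500/7 + 439604) = √(1449912728/7) = 2*√2537347274/7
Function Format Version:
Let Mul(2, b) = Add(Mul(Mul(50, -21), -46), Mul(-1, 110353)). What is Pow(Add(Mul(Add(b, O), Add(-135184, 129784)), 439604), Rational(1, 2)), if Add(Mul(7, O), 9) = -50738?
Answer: Mul(Rational(2, 7), Pow(2537347274, Rational(1, 2))) ≈ 14392.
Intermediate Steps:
O = Rational(-50747, 7) (O = Add(Rational(-9, 7), Mul(Rational(1, 7), -50738)) = Add(Rational(-9, 7), Rational(-50738, 7)) = Rational(-50747, 7) ≈ -7249.6)
b = Rational(-62053, 2) (b = Mul(Rational(1, 2), Add(Mul(Mul(50, -21), -46), Mul(-1, 110353))) = Mul(Rational(1, 2), Add(Mul(-1050, -46), -110353)) = Mul(Rational(1, 2), Add(48300, -110353)) = Mul(Rational(1, 2), -62053) = Rational(-62053, 2) ≈ -31027.)
Pow(Add(Mul(Add(b, O), Add(-135184, 129784)), 439604), Rational(1, 2)) = Pow(Add(Mul(Add(Rational(-62053, 2), Rational(-50747, 7)), Add(-135184, 129784)), 439604), Rational(1, 2)) = Pow(Add(Mul(Rational(-535865, 14), -5400), 439604), Rational(1, 2)) = Pow(Add(Rational(1446835500, 7), 439604), Rational(1, 2)) = Pow(Rational(1449912728, 7), Rational(1, 2)) = Mul(Rational(2, 7), Pow(2537347274, Rational(1, 2)))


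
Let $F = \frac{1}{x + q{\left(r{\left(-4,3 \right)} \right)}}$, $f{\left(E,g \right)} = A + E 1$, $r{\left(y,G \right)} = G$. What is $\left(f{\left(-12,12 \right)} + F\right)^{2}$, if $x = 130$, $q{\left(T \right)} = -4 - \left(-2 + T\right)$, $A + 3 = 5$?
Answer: $\frac{1560001}{15625} \approx 99.84$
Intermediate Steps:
$A = 2$ ($A = -3 + 5 = 2$)
$q{\left(T \right)} = -2 - T$
$f{\left(E,g \right)} = 2 + E$ ($f{\left(E,g \right)} = 2 + E 1 = 2 + E$)
$F = \frac{1}{125}$ ($F = \frac{1}{130 - 5} = \frac{1}{125} \approx 0.008$)
$\left(f{\left(-12,12 \right)} + F\right)^{2} = \left(\left(2 - 12\right) + \frac{1}{125}\right)^{2} = \left(-10 + \frac{1}{125}\right)^{2} = \left(- \frac{1249}{125}\right)^{2} = \frac{1560001}{15625}$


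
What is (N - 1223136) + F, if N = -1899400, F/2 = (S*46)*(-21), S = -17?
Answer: -3089692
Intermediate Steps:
F = 32844 (F = 2*(-17*46*(-21)) = 2*(-782*(-21)) = 2*16422 = 32844)
(N - 1223136) + F = (-1899400 - 1223136) + 32844 = -3122536 + 32844 = -3089692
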